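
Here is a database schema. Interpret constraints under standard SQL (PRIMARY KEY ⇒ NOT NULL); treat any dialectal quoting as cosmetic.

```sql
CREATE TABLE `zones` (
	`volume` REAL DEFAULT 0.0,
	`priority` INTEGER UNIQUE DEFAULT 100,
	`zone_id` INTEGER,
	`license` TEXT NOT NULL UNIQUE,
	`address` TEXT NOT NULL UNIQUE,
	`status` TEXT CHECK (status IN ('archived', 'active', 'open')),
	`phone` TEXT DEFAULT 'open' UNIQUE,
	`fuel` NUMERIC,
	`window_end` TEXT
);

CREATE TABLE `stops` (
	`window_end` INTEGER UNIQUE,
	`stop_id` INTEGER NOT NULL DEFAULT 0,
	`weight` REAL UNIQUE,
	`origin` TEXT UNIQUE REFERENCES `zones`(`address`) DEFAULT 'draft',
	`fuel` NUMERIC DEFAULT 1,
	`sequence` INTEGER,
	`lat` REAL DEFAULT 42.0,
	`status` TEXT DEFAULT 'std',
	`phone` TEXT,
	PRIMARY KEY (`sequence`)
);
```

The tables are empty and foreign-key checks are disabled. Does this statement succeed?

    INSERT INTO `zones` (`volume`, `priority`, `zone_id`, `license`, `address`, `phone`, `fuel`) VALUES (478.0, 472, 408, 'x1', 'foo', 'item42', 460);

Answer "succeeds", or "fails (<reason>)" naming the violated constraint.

NOT NULL columns: address is supplied; license is supplied.
No constraint is violated.

succeeds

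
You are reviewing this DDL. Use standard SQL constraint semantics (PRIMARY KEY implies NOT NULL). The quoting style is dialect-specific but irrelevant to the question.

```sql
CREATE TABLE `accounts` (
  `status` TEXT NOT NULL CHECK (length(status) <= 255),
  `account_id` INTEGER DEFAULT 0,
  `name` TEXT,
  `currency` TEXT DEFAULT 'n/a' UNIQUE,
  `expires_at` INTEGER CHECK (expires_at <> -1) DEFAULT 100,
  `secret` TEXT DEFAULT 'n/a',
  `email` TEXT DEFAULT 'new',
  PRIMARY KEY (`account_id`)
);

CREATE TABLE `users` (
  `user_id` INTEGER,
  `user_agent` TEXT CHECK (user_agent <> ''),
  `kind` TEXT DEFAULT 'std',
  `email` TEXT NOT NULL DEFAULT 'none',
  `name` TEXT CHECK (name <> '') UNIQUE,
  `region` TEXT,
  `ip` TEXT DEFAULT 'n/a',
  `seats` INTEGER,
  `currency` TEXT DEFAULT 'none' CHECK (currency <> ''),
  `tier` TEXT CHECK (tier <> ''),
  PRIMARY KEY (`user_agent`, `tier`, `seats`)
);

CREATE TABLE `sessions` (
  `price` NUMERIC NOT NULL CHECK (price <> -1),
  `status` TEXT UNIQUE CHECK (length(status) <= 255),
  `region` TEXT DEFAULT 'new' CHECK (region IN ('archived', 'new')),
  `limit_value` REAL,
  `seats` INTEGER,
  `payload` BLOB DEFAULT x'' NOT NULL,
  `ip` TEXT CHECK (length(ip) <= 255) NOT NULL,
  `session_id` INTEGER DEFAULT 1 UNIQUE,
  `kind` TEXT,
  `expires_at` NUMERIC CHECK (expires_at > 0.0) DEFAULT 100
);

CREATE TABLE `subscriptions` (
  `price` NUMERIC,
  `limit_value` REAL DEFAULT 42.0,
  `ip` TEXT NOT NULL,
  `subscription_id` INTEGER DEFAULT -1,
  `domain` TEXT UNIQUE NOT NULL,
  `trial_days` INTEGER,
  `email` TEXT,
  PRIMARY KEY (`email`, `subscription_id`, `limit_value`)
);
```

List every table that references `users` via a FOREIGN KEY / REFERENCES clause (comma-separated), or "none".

No REFERENCES clause anywhere in the schema names users.

none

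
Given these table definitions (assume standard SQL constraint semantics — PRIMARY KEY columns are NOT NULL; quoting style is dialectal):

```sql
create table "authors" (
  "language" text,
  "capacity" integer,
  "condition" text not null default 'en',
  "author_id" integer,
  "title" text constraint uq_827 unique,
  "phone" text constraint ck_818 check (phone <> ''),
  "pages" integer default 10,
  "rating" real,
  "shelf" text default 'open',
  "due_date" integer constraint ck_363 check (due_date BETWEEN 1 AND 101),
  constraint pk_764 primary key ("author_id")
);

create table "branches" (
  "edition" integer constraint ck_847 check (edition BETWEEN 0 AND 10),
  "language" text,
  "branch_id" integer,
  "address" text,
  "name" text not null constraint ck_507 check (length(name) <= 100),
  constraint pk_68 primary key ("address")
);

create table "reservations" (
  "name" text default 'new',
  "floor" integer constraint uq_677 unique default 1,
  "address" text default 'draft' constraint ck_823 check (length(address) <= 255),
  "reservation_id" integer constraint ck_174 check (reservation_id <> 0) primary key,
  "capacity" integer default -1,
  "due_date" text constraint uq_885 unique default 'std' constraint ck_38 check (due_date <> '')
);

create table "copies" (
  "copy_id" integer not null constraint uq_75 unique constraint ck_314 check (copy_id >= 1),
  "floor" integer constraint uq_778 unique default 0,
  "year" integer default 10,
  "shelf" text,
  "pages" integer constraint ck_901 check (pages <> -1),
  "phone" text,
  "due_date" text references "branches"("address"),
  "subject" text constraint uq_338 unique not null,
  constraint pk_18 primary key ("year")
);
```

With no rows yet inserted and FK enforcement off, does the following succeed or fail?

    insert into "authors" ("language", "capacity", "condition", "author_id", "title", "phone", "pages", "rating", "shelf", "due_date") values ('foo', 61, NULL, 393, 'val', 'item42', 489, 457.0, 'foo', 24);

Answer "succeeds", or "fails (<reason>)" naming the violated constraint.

fails (NOT NULL on condition)

condition is explicitly set to NULL, but condition is declared NOT NULL.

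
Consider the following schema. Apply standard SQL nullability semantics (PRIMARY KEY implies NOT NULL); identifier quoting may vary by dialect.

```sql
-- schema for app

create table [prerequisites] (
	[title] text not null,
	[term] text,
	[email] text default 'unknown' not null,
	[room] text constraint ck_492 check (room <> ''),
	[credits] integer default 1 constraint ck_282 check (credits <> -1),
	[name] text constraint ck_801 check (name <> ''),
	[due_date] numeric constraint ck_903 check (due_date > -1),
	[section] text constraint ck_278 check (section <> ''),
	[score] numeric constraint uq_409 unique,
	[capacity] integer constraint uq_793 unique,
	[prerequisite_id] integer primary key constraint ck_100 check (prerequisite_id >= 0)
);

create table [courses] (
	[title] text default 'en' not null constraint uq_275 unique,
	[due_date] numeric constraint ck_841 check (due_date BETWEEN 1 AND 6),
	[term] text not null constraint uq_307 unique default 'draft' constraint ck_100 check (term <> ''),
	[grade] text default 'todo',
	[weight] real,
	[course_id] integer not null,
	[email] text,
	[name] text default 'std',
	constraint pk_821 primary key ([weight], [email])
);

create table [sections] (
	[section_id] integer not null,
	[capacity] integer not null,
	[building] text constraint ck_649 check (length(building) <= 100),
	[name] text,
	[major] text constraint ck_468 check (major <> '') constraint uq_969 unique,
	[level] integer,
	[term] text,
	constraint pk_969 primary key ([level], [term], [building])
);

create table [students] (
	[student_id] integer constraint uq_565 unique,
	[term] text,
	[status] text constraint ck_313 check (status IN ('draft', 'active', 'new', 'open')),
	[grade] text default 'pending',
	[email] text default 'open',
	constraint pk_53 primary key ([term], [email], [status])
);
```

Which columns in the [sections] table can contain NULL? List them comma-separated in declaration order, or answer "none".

- section_id: declared NOT NULL → not nullable.
- capacity: declared NOT NULL → not nullable.
- building: part of the PRIMARY KEY, which implies NOT NULL → not nullable.
- name: no NOT NULL constraint applies → nullable.
- major: CHECK does not forbid NULL (a CHECK constraint passes when its expression is NULL) → nullable.
- level: part of the PRIMARY KEY, which implies NOT NULL → not nullable.
- term: part of the PRIMARY KEY, which implies NOT NULL → not nullable.

name, major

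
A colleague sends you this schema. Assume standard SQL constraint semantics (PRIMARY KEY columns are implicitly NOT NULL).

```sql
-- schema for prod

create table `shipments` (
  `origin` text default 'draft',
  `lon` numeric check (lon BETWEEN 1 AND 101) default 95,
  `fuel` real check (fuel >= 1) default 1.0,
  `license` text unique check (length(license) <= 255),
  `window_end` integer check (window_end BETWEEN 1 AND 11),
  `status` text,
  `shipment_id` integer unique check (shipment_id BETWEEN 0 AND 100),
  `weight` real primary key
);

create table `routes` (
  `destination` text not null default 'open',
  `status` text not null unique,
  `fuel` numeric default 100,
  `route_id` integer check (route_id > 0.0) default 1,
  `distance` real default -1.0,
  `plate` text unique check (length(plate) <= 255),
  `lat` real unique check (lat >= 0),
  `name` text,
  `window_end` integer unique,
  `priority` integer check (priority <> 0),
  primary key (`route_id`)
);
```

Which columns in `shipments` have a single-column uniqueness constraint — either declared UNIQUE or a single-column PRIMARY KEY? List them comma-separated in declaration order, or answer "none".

license, shipment_id, weight

- origin: no UNIQUE or single-column PK constraint.
- lon: no UNIQUE or single-column PK constraint.
- fuel: no UNIQUE or single-column PK constraint.
- license: declared UNIQUE → unique.
- window_end: no UNIQUE or single-column PK constraint.
- status: no UNIQUE or single-column PK constraint.
- shipment_id: declared UNIQUE → unique.
- weight: single-column PRIMARY KEY → unique.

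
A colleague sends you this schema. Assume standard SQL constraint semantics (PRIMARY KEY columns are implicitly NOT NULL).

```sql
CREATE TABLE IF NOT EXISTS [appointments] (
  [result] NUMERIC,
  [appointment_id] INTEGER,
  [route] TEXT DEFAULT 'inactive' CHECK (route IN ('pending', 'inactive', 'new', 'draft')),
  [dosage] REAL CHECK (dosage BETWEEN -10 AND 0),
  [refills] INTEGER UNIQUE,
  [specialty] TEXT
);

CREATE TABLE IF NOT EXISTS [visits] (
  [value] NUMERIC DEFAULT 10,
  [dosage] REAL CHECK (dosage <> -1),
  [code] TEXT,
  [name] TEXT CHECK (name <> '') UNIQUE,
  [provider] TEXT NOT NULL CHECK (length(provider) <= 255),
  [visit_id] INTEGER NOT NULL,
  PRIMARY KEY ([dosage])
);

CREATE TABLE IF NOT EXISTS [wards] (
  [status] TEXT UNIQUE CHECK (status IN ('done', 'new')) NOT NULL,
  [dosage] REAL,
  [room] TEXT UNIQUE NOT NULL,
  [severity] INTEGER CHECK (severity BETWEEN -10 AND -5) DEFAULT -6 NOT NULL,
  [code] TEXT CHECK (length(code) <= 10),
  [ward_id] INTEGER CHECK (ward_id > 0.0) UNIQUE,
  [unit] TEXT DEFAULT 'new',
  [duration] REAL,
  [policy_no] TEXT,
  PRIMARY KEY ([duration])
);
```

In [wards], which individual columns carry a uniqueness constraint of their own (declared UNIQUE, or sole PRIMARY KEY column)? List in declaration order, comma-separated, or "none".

status, room, ward_id, duration

- status: declared UNIQUE → unique.
- dosage: no UNIQUE or single-column PK constraint.
- room: declared UNIQUE → unique.
- severity: no UNIQUE or single-column PK constraint.
- code: no UNIQUE or single-column PK constraint.
- ward_id: declared UNIQUE → unique.
- unit: no UNIQUE or single-column PK constraint.
- duration: single-column PRIMARY KEY → unique.
- policy_no: no UNIQUE or single-column PK constraint.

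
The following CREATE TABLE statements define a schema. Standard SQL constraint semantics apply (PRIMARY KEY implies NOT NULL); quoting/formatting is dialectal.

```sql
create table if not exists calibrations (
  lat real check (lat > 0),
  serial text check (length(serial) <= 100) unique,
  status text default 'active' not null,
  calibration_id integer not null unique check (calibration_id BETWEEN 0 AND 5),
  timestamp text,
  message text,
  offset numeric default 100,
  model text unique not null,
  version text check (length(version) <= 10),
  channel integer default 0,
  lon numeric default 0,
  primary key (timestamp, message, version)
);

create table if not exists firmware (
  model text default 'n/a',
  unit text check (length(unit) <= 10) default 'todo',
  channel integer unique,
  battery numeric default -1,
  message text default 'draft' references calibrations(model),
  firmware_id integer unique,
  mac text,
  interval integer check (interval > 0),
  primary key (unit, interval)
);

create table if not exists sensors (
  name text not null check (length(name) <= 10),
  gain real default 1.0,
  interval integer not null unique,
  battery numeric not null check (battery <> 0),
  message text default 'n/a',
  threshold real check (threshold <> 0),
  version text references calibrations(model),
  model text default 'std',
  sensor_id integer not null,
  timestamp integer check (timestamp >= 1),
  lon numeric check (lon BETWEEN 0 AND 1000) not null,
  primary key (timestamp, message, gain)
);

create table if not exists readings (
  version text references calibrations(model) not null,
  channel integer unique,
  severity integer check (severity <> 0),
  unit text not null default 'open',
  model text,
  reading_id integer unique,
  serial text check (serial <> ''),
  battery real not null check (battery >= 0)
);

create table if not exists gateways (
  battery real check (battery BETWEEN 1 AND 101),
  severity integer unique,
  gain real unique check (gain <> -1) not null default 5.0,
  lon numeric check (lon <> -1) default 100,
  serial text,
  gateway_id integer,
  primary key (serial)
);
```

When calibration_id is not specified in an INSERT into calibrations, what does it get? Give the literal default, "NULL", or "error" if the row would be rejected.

error

calibration_id has no DEFAULT clause.
Omitting it would insert NULL, but it is declared NOT NULL, so the INSERT fails.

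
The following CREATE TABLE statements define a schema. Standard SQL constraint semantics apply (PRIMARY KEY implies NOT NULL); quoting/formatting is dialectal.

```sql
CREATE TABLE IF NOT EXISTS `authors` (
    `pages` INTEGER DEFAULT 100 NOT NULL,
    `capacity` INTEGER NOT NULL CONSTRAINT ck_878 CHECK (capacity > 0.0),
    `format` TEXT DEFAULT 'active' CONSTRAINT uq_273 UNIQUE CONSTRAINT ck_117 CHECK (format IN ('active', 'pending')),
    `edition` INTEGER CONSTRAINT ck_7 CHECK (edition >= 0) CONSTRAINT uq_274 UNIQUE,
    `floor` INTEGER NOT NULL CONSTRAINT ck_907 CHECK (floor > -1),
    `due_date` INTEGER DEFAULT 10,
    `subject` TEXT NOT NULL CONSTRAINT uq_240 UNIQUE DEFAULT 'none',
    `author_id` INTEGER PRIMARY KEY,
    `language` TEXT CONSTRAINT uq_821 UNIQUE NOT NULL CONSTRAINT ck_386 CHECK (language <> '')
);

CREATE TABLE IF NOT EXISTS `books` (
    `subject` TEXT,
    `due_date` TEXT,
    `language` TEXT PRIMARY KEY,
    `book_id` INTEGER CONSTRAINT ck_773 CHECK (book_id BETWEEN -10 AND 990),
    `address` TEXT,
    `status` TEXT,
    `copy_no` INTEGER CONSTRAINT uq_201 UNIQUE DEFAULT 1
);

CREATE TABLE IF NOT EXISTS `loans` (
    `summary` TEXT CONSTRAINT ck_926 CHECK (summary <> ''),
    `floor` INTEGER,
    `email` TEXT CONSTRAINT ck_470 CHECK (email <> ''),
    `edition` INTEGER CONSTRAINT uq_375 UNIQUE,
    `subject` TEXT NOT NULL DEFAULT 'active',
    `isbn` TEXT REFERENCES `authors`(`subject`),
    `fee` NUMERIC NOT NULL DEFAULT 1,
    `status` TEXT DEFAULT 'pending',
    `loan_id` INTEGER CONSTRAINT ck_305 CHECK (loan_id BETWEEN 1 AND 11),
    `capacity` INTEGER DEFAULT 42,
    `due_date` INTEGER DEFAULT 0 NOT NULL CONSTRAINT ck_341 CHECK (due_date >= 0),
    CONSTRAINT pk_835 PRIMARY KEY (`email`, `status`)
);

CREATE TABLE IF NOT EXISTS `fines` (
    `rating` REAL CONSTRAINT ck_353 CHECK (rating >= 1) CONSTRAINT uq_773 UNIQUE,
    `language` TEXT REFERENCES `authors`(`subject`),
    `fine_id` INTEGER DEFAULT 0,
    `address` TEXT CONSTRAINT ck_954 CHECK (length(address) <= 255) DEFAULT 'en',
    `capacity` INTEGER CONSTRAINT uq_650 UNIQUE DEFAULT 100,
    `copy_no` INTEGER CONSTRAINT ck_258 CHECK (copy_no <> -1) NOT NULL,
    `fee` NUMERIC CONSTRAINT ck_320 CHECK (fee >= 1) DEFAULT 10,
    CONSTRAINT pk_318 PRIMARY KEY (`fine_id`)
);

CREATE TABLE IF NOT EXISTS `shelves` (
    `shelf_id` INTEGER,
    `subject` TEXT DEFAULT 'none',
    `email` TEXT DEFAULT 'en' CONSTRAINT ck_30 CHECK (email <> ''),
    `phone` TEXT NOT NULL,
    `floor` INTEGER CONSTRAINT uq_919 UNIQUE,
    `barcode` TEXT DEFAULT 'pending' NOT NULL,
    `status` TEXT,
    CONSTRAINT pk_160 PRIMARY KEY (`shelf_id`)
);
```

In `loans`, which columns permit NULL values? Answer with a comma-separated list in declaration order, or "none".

- summary: CHECK does not forbid NULL (a CHECK constraint passes when its expression is NULL) → nullable.
- floor: no NOT NULL constraint applies → nullable.
- email: part of the PRIMARY KEY, which implies NOT NULL → not nullable.
- edition: UNIQUE does not imply NOT NULL → nullable.
- subject: declared NOT NULL → not nullable.
- isbn: a foreign key column may be NULL unless separately constrained → nullable.
- fee: declared NOT NULL → not nullable.
- status: part of the PRIMARY KEY, which implies NOT NULL → not nullable.
- loan_id: CHECK does not forbid NULL (a CHECK constraint passes when its expression is NULL) → nullable.
- capacity: DEFAULT only fills an omitted column; an explicit NULL is still allowed → nullable.
- due_date: declared NOT NULL → not nullable.

summary, floor, edition, isbn, loan_id, capacity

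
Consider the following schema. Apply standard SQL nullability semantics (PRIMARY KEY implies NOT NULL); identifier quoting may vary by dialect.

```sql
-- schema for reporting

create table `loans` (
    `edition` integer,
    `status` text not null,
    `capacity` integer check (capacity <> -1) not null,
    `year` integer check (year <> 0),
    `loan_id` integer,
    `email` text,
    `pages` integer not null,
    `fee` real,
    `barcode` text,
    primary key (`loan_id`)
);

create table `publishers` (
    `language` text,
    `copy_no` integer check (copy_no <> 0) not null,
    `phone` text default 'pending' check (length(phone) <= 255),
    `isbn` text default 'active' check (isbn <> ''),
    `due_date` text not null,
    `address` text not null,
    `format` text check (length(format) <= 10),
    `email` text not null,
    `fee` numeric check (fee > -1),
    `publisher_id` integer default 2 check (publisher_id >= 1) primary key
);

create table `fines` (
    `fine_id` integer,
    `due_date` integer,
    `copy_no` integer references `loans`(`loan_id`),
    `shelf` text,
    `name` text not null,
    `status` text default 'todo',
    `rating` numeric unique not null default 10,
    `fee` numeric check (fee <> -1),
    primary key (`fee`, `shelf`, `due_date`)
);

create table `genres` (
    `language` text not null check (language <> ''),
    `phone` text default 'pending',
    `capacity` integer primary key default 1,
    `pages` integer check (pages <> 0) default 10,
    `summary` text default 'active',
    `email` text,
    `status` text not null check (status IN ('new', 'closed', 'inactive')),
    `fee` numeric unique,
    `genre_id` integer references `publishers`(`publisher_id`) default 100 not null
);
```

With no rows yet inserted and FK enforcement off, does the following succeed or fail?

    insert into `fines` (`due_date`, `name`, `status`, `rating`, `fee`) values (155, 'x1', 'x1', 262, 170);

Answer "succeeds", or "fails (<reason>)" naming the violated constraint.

shelf is omitted from the column list and has no DEFAULT, so it would receive NULL.
But shelf is part of the PRIMARY KEY (implied NOT NULL).

fails (NOT NULL on shelf)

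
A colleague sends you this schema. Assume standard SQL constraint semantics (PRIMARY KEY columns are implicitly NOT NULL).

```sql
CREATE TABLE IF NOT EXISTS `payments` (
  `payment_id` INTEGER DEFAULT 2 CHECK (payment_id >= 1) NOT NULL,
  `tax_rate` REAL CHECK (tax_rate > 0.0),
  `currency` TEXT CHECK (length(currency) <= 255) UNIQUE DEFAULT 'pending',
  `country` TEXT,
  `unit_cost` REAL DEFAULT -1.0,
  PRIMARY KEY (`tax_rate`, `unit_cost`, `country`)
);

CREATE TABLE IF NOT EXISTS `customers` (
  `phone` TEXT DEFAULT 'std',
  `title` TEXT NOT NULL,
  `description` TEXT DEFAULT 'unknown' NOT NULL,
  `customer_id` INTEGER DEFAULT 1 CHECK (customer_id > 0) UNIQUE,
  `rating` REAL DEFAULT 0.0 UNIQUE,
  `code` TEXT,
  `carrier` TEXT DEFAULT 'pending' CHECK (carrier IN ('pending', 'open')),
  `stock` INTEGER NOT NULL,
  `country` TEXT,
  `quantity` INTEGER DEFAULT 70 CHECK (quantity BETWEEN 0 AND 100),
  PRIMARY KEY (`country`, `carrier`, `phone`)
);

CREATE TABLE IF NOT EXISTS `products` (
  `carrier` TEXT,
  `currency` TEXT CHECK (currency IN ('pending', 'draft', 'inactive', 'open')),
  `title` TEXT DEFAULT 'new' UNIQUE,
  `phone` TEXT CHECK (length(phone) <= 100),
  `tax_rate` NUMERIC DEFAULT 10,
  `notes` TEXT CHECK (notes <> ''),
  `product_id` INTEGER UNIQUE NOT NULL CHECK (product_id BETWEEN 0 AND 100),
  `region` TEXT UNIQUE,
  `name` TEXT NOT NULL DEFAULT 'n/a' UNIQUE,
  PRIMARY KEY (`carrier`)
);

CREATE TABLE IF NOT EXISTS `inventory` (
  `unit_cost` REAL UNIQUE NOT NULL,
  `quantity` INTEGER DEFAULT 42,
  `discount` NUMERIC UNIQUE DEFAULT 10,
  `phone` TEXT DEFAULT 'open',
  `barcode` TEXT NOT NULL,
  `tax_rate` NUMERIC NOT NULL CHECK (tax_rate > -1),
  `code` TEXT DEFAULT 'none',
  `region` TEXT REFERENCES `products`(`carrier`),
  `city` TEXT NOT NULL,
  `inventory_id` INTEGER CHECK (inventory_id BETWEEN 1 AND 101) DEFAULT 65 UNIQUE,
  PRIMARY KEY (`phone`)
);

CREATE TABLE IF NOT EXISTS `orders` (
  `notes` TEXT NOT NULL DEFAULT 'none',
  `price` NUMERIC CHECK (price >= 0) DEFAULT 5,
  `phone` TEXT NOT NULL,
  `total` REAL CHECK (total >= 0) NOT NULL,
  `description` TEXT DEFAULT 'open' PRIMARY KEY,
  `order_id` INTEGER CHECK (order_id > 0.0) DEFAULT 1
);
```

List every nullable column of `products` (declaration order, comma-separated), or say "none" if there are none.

currency, title, phone, tax_rate, notes, region

- carrier: part of the PRIMARY KEY, which implies NOT NULL → not nullable.
- currency: CHECK does not forbid NULL (a CHECK constraint passes when its expression is NULL) → nullable.
- title: UNIQUE does not imply NOT NULL → nullable.
- phone: CHECK does not forbid NULL (a CHECK constraint passes when its expression is NULL) → nullable.
- tax_rate: DEFAULT only fills an omitted column; an explicit NULL is still allowed → nullable.
- notes: CHECK does not forbid NULL (a CHECK constraint passes when its expression is NULL) → nullable.
- product_id: declared NOT NULL → not nullable.
- region: UNIQUE does not imply NOT NULL → nullable.
- name: declared NOT NULL → not nullable.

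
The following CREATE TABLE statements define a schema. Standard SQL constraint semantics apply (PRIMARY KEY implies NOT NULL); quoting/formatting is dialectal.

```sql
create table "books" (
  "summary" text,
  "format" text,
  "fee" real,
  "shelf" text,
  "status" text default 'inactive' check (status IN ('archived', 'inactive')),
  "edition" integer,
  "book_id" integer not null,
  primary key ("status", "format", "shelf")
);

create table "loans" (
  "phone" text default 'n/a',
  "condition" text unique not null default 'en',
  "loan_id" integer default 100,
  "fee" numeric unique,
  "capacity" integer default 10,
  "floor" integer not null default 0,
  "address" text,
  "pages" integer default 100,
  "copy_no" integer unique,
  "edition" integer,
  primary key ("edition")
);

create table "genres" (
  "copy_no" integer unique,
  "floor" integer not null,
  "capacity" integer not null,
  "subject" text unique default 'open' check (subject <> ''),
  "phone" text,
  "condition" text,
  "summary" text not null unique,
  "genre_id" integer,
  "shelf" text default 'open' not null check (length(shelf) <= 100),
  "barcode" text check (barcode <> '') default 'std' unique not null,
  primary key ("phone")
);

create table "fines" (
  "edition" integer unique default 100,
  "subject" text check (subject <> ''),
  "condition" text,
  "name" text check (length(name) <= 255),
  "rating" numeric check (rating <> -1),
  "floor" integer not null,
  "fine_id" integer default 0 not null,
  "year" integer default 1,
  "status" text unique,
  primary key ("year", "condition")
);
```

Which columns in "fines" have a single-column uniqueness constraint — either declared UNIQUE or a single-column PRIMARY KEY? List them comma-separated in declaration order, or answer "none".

edition, status

- edition: declared UNIQUE → unique.
- subject: no UNIQUE or single-column PK constraint.
- condition: part of a composite PRIMARY KEY — only the tuple is unique, not this column on its own.
- name: no UNIQUE or single-column PK constraint.
- rating: no UNIQUE or single-column PK constraint.
- floor: no UNIQUE or single-column PK constraint.
- fine_id: no UNIQUE or single-column PK constraint.
- year: part of a composite PRIMARY KEY — only the tuple is unique, not this column on its own.
- status: declared UNIQUE → unique.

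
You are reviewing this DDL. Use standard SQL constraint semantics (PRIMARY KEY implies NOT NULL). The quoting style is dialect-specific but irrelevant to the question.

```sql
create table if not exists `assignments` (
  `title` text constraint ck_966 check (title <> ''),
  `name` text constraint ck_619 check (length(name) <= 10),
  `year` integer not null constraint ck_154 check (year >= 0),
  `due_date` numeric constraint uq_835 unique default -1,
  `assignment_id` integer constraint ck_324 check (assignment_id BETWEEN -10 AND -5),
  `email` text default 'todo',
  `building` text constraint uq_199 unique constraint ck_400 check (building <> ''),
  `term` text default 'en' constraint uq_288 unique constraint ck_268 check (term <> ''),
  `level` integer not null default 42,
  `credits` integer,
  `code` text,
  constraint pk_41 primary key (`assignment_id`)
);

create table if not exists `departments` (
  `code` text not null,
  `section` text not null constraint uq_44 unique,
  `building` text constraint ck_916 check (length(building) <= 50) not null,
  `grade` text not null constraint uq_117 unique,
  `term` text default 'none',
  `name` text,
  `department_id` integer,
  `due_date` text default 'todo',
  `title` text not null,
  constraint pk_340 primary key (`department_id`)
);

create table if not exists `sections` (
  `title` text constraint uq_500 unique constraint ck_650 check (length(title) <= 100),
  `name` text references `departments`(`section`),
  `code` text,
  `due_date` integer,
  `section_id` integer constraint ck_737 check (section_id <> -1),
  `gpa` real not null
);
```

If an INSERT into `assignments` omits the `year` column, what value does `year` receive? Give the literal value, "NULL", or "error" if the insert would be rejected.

error

year has no DEFAULT clause.
Omitting it would insert NULL, but it is declared NOT NULL, so the INSERT fails.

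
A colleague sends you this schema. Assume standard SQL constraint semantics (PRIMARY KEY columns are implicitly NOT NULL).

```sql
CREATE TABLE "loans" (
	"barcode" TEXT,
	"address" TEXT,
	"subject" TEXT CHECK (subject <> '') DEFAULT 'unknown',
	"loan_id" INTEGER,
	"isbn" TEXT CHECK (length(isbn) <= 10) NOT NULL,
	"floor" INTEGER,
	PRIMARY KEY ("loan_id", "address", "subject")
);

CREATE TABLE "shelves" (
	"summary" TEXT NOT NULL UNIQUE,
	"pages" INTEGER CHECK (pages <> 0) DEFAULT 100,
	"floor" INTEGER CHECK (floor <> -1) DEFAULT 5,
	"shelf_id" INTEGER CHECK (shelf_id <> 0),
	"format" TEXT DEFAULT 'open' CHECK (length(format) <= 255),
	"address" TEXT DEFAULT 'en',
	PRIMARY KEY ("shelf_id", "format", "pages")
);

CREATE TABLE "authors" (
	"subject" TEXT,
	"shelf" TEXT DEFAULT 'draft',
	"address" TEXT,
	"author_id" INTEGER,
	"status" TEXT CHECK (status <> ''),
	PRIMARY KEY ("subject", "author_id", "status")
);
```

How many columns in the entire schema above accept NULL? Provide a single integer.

loans: 2 nullable (barcode, floor — PK (loan_id, address, subject) and explicit NOT NULL columns excluded).
shelves: 2 nullable (floor, address — PK (shelf_id, format, pages) and explicit NOT NULL columns excluded).
authors: 2 nullable (shelf, address — PK (subject, author_id, status) and explicit NOT NULL columns excluded).
Total: 2 + 2 + 2 = 6.

6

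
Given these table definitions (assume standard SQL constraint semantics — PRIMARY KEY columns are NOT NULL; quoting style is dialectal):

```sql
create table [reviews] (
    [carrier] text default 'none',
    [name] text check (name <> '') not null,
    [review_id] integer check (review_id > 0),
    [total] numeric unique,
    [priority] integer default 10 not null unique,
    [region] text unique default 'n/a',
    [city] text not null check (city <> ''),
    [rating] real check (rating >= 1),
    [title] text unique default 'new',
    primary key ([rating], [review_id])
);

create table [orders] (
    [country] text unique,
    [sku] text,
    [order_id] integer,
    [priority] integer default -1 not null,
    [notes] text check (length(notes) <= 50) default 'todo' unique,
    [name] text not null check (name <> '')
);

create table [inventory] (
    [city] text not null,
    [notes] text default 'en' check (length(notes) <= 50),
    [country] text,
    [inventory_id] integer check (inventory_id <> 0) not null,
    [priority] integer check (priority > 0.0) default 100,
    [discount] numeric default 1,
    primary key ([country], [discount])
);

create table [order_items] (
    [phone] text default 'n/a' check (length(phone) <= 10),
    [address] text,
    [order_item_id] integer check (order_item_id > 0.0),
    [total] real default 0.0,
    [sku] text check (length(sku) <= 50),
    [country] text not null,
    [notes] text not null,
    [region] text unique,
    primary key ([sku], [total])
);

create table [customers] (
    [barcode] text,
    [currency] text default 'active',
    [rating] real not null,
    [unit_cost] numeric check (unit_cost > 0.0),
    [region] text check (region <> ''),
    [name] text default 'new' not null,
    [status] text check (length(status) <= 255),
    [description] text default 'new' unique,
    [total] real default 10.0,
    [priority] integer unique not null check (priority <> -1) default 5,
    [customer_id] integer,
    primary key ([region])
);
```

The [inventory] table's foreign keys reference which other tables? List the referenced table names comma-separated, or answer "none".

No column in inventory has a REFERENCES clause.

none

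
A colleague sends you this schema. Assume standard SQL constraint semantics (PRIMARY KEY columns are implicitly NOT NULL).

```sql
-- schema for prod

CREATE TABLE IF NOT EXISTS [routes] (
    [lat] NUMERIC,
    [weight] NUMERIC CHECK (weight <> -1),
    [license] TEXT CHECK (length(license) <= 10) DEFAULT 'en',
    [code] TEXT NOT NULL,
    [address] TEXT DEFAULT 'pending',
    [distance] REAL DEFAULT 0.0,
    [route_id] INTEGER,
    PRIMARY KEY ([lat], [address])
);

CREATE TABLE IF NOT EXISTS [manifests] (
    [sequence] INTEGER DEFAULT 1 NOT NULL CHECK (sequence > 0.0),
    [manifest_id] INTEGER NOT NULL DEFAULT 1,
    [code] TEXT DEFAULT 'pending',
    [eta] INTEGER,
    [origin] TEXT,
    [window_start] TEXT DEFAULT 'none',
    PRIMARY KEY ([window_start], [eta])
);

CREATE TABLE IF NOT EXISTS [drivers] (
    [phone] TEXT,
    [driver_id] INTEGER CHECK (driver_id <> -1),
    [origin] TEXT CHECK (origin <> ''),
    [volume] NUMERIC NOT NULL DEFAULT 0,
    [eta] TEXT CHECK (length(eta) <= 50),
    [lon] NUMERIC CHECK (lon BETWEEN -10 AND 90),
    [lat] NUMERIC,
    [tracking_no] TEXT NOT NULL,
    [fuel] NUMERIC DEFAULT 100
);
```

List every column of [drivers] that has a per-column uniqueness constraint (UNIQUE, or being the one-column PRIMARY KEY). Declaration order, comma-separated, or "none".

none

- phone: no UNIQUE or single-column PK constraint.
- driver_id: no UNIQUE or single-column PK constraint.
- origin: no UNIQUE or single-column PK constraint.
- volume: no UNIQUE or single-column PK constraint.
- eta: no UNIQUE or single-column PK constraint.
- lon: no UNIQUE or single-column PK constraint.
- lat: no UNIQUE or single-column PK constraint.
- tracking_no: no UNIQUE or single-column PK constraint.
- fuel: no UNIQUE or single-column PK constraint.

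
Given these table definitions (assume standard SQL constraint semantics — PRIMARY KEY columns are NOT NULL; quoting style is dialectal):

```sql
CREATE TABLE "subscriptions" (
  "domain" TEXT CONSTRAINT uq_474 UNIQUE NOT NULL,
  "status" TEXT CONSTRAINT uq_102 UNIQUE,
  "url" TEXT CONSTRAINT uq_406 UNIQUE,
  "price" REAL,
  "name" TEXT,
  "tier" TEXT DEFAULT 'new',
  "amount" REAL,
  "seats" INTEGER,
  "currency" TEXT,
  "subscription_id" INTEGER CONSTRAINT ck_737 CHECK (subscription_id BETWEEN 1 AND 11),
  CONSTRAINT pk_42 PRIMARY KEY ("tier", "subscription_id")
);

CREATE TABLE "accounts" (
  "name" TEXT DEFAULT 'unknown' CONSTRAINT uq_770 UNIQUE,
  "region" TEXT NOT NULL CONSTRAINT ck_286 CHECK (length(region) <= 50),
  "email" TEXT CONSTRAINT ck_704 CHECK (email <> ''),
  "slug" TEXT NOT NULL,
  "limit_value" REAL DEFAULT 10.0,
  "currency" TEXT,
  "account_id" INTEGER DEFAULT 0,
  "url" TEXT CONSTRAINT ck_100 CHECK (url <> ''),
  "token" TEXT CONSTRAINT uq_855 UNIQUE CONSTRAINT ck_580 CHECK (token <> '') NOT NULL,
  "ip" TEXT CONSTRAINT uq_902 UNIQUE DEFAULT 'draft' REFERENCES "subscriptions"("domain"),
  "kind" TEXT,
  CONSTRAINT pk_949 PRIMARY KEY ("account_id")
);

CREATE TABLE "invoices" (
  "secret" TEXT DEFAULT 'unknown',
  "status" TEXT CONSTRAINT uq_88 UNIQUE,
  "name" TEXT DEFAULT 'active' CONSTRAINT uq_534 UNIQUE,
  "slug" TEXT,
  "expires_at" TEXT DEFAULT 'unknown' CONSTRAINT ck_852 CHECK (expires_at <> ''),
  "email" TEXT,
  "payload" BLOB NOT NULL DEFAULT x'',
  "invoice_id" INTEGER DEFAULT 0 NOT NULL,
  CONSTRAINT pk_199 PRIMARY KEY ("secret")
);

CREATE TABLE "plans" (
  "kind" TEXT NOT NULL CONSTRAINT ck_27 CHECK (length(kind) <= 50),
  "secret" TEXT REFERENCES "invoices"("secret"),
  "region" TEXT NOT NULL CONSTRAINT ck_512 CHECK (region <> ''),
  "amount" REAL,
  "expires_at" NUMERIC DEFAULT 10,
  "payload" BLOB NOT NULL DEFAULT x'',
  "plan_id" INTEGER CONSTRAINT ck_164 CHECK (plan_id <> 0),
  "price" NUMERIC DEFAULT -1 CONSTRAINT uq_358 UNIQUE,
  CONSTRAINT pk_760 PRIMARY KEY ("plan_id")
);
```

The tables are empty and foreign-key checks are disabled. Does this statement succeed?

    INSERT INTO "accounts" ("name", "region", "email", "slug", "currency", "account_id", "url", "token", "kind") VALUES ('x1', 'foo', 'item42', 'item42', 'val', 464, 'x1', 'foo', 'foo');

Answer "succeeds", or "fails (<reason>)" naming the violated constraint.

succeeds

NOT NULL columns: account_id is supplied; region is supplied; slug is supplied; token is supplied.
CHECK constraints: 'foo' satisfies (length(region) <= 50); 'item42' satisfies (email <> ''); 'x1' satisfies (url <> ''); 'foo' satisfies (token <> '').
No constraint is violated.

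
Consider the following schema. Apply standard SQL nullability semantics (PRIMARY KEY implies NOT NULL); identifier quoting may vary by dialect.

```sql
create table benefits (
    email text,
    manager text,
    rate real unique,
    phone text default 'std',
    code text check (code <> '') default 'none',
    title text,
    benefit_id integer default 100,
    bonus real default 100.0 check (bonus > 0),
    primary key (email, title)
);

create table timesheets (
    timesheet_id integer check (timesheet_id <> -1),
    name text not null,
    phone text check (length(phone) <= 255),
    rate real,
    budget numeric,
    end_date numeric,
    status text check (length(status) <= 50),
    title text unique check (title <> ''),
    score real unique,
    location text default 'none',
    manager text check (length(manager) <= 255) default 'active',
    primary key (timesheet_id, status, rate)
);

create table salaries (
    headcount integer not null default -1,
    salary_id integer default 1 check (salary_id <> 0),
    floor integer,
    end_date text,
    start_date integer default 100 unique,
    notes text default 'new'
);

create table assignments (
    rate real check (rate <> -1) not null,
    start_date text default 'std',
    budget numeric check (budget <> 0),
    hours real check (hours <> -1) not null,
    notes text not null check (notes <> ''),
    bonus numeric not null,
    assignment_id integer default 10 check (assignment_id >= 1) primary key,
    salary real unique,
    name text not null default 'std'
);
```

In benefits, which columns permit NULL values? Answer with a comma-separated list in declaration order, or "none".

- email: part of the PRIMARY KEY, which implies NOT NULL → not nullable.
- manager: no NOT NULL constraint applies → nullable.
- rate: UNIQUE does not imply NOT NULL → nullable.
- phone: DEFAULT only fills an omitted column; an explicit NULL is still allowed → nullable.
- code: CHECK does not forbid NULL (a CHECK constraint passes when its expression is NULL) → nullable.
- title: part of the PRIMARY KEY, which implies NOT NULL → not nullable.
- benefit_id: DEFAULT only fills an omitted column; an explicit NULL is still allowed → nullable.
- bonus: CHECK does not forbid NULL (a CHECK constraint passes when its expression is NULL) → nullable.

manager, rate, phone, code, benefit_id, bonus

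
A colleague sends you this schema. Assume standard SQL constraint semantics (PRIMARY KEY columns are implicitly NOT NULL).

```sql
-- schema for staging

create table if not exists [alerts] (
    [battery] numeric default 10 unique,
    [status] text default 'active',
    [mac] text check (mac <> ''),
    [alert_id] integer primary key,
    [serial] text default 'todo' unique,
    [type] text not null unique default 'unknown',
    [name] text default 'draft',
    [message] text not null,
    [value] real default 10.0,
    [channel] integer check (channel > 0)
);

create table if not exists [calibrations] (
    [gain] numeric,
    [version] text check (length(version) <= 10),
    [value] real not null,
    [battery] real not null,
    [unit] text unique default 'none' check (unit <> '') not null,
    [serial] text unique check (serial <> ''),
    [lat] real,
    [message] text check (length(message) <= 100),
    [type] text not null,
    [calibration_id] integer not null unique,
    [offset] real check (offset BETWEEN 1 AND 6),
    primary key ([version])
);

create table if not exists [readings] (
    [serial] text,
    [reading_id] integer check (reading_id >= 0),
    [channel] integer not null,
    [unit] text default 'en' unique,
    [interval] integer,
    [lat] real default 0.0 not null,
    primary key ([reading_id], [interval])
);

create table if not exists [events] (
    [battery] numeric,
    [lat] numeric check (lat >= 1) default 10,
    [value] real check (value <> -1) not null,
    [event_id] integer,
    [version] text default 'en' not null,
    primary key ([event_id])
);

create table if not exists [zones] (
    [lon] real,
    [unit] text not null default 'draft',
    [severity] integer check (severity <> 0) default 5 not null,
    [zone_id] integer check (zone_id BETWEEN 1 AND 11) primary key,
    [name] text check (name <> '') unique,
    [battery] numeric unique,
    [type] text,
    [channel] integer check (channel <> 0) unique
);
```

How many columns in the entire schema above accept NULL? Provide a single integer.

21

alerts: 7 nullable (battery, status, mac, serial, name, value, channel — PK (alert_id) and explicit NOT NULL columns excluded).
calibrations: 5 nullable (gain, serial, lat, message, offset — PK (version) and explicit NOT NULL columns excluded).
readings: 2 nullable (serial, unit — PK (reading_id, interval) and explicit NOT NULL columns excluded).
events: 2 nullable (battery, lat — PK (event_id) and explicit NOT NULL columns excluded).
zones: 5 nullable (lon, name, battery, type, channel — PK (zone_id) and explicit NOT NULL columns excluded).
Total: 7 + 5 + 2 + 2 + 5 = 21.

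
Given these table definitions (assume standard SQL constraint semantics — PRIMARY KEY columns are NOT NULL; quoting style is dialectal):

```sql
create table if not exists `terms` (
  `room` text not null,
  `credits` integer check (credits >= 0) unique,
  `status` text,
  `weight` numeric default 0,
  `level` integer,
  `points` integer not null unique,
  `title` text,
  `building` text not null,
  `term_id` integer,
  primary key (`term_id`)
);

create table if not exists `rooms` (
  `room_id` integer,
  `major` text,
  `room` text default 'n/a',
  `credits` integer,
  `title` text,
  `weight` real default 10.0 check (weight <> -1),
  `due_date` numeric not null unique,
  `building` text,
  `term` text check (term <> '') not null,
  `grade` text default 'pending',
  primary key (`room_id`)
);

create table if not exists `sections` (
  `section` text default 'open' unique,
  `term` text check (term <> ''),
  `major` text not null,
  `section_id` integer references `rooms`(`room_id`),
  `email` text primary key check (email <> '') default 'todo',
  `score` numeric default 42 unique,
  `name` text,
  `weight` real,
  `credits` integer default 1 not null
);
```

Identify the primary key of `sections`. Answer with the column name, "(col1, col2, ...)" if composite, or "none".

email

email is declared PRIMARY KEY inline on the column.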